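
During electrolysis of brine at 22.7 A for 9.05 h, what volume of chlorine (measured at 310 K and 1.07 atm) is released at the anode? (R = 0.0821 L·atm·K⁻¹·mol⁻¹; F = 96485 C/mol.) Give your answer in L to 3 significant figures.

Q = It = 22.7 × 32580 = 7.396×10^5 C
n(e⁻) = Q/F = 7.396×10^5/96485 = 7.665 mol
2Cl⁻ → Cl₂ + 2e⁻, so n(Cl₂) = 7.665 / 2 = 3.833 mol
V = nRT/P = 3.833 × 0.0821 × 310 / 1.07 = 91.17 L

91.2 L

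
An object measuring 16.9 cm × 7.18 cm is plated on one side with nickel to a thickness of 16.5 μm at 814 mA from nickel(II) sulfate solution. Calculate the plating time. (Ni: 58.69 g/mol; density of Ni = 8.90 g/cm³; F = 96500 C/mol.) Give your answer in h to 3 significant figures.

Plated area = 16.9 × 7.18 = 121.3 cm²
Volume = 121.3 × 16.5×10⁻⁴ cm = 0.2001 cm³
m(Ni) = 0.2001 × 8.90 = 1.781 g
n(Ni) = 1.781 / 58.69 = 0.03035 mol; n(e⁻) = 2 × 0.03035 = 0.06070 mol
Q = 0.06070 × 96500 = 5858 C
t = 5858 / 0.814 = 7197 s = 2.00 h

2.00 h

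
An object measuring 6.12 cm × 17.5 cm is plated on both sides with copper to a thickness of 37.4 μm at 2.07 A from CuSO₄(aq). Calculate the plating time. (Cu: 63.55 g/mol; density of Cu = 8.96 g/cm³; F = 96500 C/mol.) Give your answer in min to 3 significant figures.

176 min

Plated area = 2 × 6.12 × 17.5 = 214.2 cm²
Volume = 214.2 × 37.4×10⁻⁴ cm = 0.8011 cm³
m(Cu) = 0.8011 × 8.96 = 7.178 g
n(Cu) = 7.178 / 63.55 = 0.1130 mol; n(e⁻) = 2 × 0.1130 = 0.2260 mol
Q = 0.2260 × 96500 = 21810 C
t = 21810 / 2.07 = 10540 s = 176 min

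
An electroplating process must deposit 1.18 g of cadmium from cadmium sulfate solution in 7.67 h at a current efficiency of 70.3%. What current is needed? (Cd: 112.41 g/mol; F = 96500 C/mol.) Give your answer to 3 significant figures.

0.104 A

n(Cd) = 1.18 / 112.41 = 0.01050 mol
Cd²⁺ + 2e⁻ → Cd, so n(e⁻) = 2 × 0.01050 = 0.02100 mol
Q = 0.02100 × 96500 / 0.703 = 2883 C
I = Q / t = 2883 / 27612 s = 0.104 A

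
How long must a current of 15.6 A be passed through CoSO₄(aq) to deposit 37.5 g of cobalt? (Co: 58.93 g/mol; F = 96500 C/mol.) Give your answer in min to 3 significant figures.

131 min

n(Co) = 37.5 / 58.93 = 0.6363 mol
Co²⁺ + 2e⁻ → Co, so n(e⁻) = 2 × 0.6363 = 1.273 mol
Q = 1.273 × 96500 = 1.228×10^5 C
t = Q / I = 1.228×10^5 / 15.6 = 7872 s = 131 min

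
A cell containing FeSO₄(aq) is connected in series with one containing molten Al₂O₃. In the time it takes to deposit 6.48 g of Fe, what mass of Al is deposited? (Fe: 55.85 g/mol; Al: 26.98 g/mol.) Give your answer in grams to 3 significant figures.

n(Fe) = 6.48 / 55.85 = 0.1160 mol
Fe²⁺ + 2e⁻ → Fe, so n(e⁻) = 2 × 0.1160 = 0.2320 mol
In series, the same 0.2320 mol of electrons flows through the second cell.
Al³⁺ + 3e⁻ → Al, so n(Al) = 0.2320 / 3 = 0.07733 mol
m(Al) = 0.07733 × 26.98 = 2.09 g

2.09 g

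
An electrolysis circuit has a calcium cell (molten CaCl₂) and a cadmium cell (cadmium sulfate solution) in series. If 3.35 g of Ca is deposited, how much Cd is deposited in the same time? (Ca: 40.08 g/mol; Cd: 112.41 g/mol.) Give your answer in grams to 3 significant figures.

9.40 g

n(Ca) = 3.35 / 40.08 = 0.08358 mol
Ca²⁺ + 2e⁻ → Ca, so n(e⁻) = 2 × 0.08358 = 0.1672 mol
The cells are in series, so the same charge (and hence the same n(e⁻) = 0.1672 mol) passes through both.
Cd²⁺ + 2e⁻ → Cd, so n(Cd) = 0.1672 / 2 = 0.08360 mol
m(Cd) = 0.08360 × 112.41 = 9.40 g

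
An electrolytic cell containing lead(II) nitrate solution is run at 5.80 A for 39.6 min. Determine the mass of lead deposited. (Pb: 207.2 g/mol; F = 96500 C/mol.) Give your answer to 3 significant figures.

Q = It = 5.80 × 2376 = 13780 C
n(e⁻) = 13780 / 96500 = 0.1428 mol
Pb²⁺ + 2e⁻ → Pb, so n(Pb) = 0.1428 / 2 = 0.07140 mol
m = 0.07140 × 207.2 = 14.8 g

14.8 g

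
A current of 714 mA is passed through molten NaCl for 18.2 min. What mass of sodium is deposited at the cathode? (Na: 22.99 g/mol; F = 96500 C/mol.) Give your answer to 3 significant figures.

Q = It = 0.714 × 1092 = 779.7 C
n(e⁻) = 779.7 / 96500 = 0.008080 mol
Na⁺ + e⁻ → Na, so n(Na) = 0.008080 mol
m = 0.008080 × 22.99 = 0.186 g

0.186 g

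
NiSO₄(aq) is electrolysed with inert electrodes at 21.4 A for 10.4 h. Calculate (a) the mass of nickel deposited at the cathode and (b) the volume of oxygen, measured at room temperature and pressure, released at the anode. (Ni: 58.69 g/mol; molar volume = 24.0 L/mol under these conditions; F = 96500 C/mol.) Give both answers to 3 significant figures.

Q = 21.4 × 37440 = 8.012×10^5 C; n(e⁻) = 8.012×10^5 / 96500 = 8.303 mol
Cathode: Ni²⁺ + 2e⁻ → Ni → n(Ni) = 8.303/2 = 4.152 mol → 244 g
Anode: 2H₂O → O₂ + 4H⁺ + 4e⁻ → n(O₂) = 8.303/4 = 2.076 mol → 49.8 L

244 g Ni; 49.8 L O₂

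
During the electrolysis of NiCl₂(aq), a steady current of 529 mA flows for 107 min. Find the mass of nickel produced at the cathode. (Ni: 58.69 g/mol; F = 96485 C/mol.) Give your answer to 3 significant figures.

Q = 0.529 A × 6420 s = 3396 C
Moles of electrons = 3396 / 96485 = 0.03520 mol
Ni²⁺ + 2e⁻ → Ni, so n(Ni) = 0.03520 / 2 = 0.01760 mol
m = 0.01760 × 58.69 = 1.03 g

1.03 g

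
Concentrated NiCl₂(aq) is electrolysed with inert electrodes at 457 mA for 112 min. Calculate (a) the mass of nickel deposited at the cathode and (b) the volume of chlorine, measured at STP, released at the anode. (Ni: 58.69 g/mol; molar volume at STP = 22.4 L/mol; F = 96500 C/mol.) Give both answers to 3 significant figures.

0.934 g Ni; 0.356 L Cl₂

Q = 0.457 × 6720 = 3071 C; n(e⁻) = 3071 / 96500 = 0.03182 mol
Cathode: Ni²⁺ + 2e⁻ → Ni → n(Ni) = 0.03182/2 = 0.01591 mol → 0.934 g
Anode: 2Cl⁻ → Cl₂ + 2e⁻ → n(Cl₂) = 0.03182/2 = 0.01591 mol → 0.356 L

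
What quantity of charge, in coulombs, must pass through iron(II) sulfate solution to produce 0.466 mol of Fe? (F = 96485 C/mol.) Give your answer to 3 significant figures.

89900 C

Fe²⁺ + 2e⁻ → Fe, so n(e⁻) = 2 × 0.466 = 0.9320 mol
Q = 0.9320 × 96485 = 89920 C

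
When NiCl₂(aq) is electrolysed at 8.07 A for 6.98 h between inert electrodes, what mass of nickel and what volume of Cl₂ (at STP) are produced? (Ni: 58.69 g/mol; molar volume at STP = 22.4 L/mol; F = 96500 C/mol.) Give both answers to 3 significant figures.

Q = 8.07 × 25128 = 2.028×10^5 C; n(e⁻) = 2.028×10^5 / 96500 = 2.102 mol
Cathode: Ni²⁺ + 2e⁻ → Ni → n(Ni) = 2.102/2 = 1.051 mol → 61.7 g
Anode: 2Cl⁻ → Cl₂ + 2e⁻ → n(Cl₂) = 2.102/2 = 1.051 mol → 23.5 L

61.7 g Ni; 23.5 L Cl₂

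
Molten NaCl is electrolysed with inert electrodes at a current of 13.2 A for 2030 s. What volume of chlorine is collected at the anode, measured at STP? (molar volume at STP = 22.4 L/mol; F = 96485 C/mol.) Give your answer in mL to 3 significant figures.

Q = 13.2 A × 2030 s = 26800 C
Moles of electrons = 26800 / 96485 = 0.2778 mol
2Cl⁻ → Cl₂ + 2e⁻, so n(Cl₂) = 0.2778 / 2 = 0.1389 mol
V = 0.1389 × 22.4 = 3.111 L
= 3110 mL

3110 mL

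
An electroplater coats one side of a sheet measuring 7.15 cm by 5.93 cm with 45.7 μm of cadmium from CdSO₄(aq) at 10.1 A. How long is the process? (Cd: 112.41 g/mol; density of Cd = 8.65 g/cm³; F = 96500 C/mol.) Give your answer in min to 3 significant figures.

Plated area = 7.15 × 5.93 = 42.40 cm²
Volume = 42.40 × 45.7×10⁻⁴ cm = 0.1938 cm³
m(Cd) = 0.1938 × 8.65 = 1.676 g
n(Cd) = 1.676 / 112.41 = 0.01491 mol; n(e⁻) = 2 × 0.01491 = 0.02982 mol
Q = 0.02982 × 96500 = 2878 C
t = 2878 / 10.1 = 285.0 s = 4.75 min

4.75 min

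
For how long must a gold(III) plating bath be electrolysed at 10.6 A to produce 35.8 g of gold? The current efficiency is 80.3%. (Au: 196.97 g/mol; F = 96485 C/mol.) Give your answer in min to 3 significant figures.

n(Au) = 35.8 / 196.97 = 0.1818 mol
Au³⁺ + 3e⁻ → Au, so n(e⁻) = 3 × 0.1818 = 0.5454 mol
Q = 0.5454 × 96485 / 0.803 = 65530 C
t = Q / I = 65530 / 10.6 = 6182 s = 103 min

103 min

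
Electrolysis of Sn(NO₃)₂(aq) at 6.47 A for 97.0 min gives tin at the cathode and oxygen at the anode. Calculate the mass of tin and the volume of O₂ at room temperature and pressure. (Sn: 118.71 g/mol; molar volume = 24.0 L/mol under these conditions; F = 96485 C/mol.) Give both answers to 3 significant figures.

Q = 6.47 × 5820 = 37660 C; n(e⁻) = 37660 / 96485 = 0.3903 mol
Cathode: Sn²⁺ + 2e⁻ → Sn → n(Sn) = 0.3903/2 = 0.1952 mol → 23.2 g
Anode: 2H₂O → O₂ + 4H⁺ + 4e⁻ → n(O₂) = 0.3903/4 = 0.09758 mol → 2.34 L

23.2 g Sn; 2.34 L O₂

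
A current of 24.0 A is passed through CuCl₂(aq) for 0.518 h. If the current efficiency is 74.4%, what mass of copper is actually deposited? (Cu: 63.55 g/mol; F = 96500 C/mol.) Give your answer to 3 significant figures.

11.0 g

Q = 24.0 × 1864.8 = 44760 C
n(e⁻) = 44760 / 96500 = 0.4638 mol
Cu²⁺ + 2e⁻ → Cu, so theoretical m(Cu) = 0.2319 × 63.55 = 14.74 g
Actual mass = 74.4% × 14.74 = 11.0 g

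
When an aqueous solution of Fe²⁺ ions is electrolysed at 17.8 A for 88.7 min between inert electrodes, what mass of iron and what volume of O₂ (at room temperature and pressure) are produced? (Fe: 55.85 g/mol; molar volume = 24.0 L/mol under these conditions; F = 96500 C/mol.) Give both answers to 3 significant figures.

27.4 g Fe; 5.89 L O₂

Q = 17.8 × 5322 = 94730 C; n(e⁻) = 94730 / 96500 = 0.9817 mol
Cathode: Fe²⁺ + 2e⁻ → Fe → n(Fe) = 0.9817/2 = 0.4909 mol → 27.4 g
Anode: 2H₂O → O₂ + 4H⁺ + 4e⁻ → n(O₂) = 0.9817/4 = 0.2454 mol → 5.89 L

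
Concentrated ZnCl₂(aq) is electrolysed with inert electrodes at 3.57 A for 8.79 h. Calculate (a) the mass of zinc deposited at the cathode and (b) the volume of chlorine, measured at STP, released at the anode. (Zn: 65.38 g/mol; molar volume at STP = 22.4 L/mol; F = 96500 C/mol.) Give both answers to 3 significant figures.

38.3 g Zn; 13.1 L Cl₂

Q = 3.57 × 31644 = 1.130×10^5 C; n(e⁻) = 1.130×10^5 / 96500 = 1.171 mol
Cathode: Zn²⁺ + 2e⁻ → Zn → n(Zn) = 1.171/2 = 0.5855 mol → 38.3 g
Anode: 2Cl⁻ → Cl₂ + 2e⁻ → n(Cl₂) = 1.171/2 = 0.5855 mol → 13.1 L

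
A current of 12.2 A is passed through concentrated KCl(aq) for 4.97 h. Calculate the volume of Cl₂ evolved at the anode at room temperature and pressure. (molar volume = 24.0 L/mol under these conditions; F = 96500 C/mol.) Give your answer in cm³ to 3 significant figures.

Q = 12.2 A × 17892 s = 2.183×10^5 C
n(e⁻) = 2.183×10^5 / 96500 = 2.262 mol
2Cl⁻ → Cl₂ + 2e⁻, so n(Cl₂) = 2.262 / 2 = 1.131 mol
V = 1.131 × 24.0 = 27.14 L
= 27100 cm³

27100 cm³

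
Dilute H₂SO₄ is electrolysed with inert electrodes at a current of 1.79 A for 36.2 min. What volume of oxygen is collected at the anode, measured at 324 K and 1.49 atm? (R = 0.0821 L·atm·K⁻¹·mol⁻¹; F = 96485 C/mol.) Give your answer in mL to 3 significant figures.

180 mL

Q = 1.79 A × 2172 s = 3888 C
n(e⁻) = Q/F = 3888/96485 = 0.04030 mol
2H₂O → O₂ + 4H⁺ + 4e⁻, so n(O₂) = 0.04030 / 4 = 0.01008 mol
V = nRT/P = 0.01008 × 0.0821 × 324 / 1.49 = 0.1800 L
= 180 mL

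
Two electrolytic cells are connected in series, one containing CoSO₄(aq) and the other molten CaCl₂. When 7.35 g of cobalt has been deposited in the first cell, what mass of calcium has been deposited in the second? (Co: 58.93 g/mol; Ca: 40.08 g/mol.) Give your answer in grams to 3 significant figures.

5.00 g

n(Co) = 7.35 / 58.93 = 0.1247 mol
Co²⁺ + 2e⁻ → Co, so n(e⁻) = 2 × 0.1247 = 0.2494 mol
In series, the same 0.2494 mol of electrons flows through the second cell.
Ca²⁺ + 2e⁻ → Ca, so n(Ca) = 0.2494 / 2 = 0.1247 mol
m(Ca) = 0.1247 × 40.08 = 5.00 g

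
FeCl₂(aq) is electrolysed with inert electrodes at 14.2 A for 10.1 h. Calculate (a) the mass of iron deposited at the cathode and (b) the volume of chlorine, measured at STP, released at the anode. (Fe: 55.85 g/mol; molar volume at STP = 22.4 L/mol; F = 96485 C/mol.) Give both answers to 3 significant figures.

Q = 14.2 × 36360 = 5.163×10^5 C; n(e⁻) = 5.163×10^5 / 96485 = 5.351 mol
Cathode: Fe²⁺ + 2e⁻ → Fe → n(Fe) = 5.351/2 = 2.676 mol → 149 g
Anode: 2Cl⁻ → Cl₂ + 2e⁻ → n(Cl₂) = 5.351/2 = 2.676 mol → 59.9 L

149 g Fe; 59.9 L Cl₂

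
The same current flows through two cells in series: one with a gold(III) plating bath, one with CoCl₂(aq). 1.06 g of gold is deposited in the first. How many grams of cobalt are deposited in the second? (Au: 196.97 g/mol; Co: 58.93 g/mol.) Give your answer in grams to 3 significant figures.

0.476 g

n(Au) = 1.06 / 196.97 = 0.005382 mol
Au³⁺ + 3e⁻ → Au, so n(e⁻) = 3 × 0.005382 = 0.01615 mol
Since the cells are in series, n(e⁻) in the Co cell is also 0.01615 mol.
Co²⁺ + 2e⁻ → Co, so n(Co) = 0.01615 / 2 = 0.008075 mol
m(Co) = 0.008075 × 58.93 = 0.476 g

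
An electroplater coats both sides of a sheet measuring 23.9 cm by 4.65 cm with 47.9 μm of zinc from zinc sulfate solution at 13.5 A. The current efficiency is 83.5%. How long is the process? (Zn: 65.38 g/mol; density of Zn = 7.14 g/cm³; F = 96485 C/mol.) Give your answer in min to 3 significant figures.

33.2 min

Plated area = 2 × 23.9 × 4.65 = 222.3 cm²
Volume = 222.3 × 47.9×10⁻⁴ cm = 1.065 cm³
m(Zn) = 1.065 × 7.14 = 7.604 g
n(Zn) = 7.604 / 65.38 = 0.1163 mol; n(e⁻) = 2 × 0.1163 = 0.2326 mol
Q = 0.2326 × 96485 / 0.835 = 26880 C
t = 26880 / 13.5 = 1991 s = 33.2 min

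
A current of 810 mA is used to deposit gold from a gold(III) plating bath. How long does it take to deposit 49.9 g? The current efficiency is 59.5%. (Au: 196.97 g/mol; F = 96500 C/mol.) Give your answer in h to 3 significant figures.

n(Au) = 49.9 / 196.97 = 0.2533 mol
Au³⁺ + 3e⁻ → Au, so n(e⁻) = 3 × 0.2533 = 0.7599 mol
Q = 0.7599 × 96500 / 0.595 = 1.232×10^5 C
t = Q / I = 1.232×10^5 / 0.810 = 1.521×10^5 s = 42.3 h

42.3 h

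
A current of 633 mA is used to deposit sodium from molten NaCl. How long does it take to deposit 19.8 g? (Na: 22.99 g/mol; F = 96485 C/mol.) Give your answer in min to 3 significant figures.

n(Na) = 19.8 / 22.99 = 0.8612 mol
Na⁺ + e⁻ → Na, so n(e⁻) = 0.8612 mol
Q = 0.8612 × 96485 = 83090 C
t = Q / I = 83090 / 0.633 = 1.313×10^5 s = 2190 min

2190 min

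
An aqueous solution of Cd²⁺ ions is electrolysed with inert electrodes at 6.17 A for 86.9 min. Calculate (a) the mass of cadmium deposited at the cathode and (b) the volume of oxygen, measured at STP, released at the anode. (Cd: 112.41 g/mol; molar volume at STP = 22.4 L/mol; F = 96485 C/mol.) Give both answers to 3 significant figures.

Q = 6.17 × 5214 = 32170 C; n(e⁻) = 32170 / 96485 = 0.3334 mol
Cathode: Cd²⁺ + 2e⁻ → Cd → n(Cd) = 0.3334/2 = 0.1667 mol → 18.7 g
Anode: 2H₂O → O₂ + 4H⁺ + 4e⁻ → n(O₂) = 0.3334/4 = 0.08335 mol → 1.87 L

18.7 g Cd; 1.87 L O₂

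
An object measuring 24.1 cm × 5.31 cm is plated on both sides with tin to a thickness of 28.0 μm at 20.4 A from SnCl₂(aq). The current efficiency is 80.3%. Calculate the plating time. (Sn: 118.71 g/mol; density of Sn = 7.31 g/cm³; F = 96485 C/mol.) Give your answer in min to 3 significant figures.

8.66 min

Plated area = 2 × 24.1 × 5.31 = 255.9 cm²
Volume = 255.9 × 28.0×10⁻⁴ cm = 0.7165 cm³
m(Sn) = 0.7165 × 7.31 = 5.238 g
n(Sn) = 5.238 / 118.71 = 0.04412 mol; n(e⁻) = 2 × 0.04412 = 0.08824 mol
Q = 0.08824 × 96485 / 0.803 = 10600 C
t = 10600 / 20.4 = 519.6 s = 8.66 min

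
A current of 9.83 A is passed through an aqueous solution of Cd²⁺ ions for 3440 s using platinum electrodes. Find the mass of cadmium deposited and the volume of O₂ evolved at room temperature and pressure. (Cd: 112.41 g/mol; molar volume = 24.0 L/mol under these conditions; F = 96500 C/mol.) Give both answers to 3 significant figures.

Q = 9.83 × 3440 = 33820 C; n(e⁻) = 33820 / 96500 = 0.3505 mol
Cathode: Cd²⁺ + 2e⁻ → Cd → n(Cd) = 0.3505/2 = 0.1753 mol → 19.7 g
Anode: 2H₂O → O₂ + 4H⁺ + 4e⁻ → n(O₂) = 0.3505/4 = 0.08763 mol → 2.10 L

19.7 g Cd; 2.10 L O₂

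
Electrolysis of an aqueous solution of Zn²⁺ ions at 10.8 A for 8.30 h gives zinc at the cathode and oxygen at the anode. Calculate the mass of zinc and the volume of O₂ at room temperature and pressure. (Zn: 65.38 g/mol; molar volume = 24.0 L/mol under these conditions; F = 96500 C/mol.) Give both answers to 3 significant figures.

109 g Zn; 20.1 L O₂

Q = 10.8 × 29880 = 3.227×10^5 C; n(e⁻) = 3.227×10^5 / 96500 = 3.344 mol
Cathode: Zn²⁺ + 2e⁻ → Zn → n(Zn) = 3.344/2 = 1.672 mol → 109 g
Anode: 2H₂O → O₂ + 4H⁺ + 4e⁻ → n(O₂) = 3.344/4 = 0.8360 mol → 20.1 L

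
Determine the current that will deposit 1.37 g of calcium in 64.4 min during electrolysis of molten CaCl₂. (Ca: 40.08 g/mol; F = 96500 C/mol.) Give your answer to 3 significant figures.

n(Ca) = 1.37 / 40.08 = 0.03418 mol
Ca²⁺ + 2e⁻ → Ca, so n(e⁻) = 2 × 0.03418 = 0.06836 mol
Q = 0.06836 × 96500 = 6597 C
I = Q / t = 6597 / 3864 s = 1.71 A

1.71 A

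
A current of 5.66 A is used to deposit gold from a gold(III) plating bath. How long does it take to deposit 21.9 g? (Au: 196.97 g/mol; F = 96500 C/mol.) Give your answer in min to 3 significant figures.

n(Au) = 21.9 / 196.97 = 0.1112 mol
Au³⁺ + 3e⁻ → Au, so n(e⁻) = 3 × 0.1112 = 0.3336 mol
Q = 0.3336 × 96500 = 32190 C
t = Q / I = 32190 / 5.66 = 5687 s = 94.8 min

94.8 min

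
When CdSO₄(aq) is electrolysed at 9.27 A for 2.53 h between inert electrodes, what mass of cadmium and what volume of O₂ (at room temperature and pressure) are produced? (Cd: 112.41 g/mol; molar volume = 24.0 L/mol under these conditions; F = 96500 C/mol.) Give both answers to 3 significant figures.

Q = 9.27 × 9108 = 84430 C; n(e⁻) = 84430 / 96500 = 0.8749 mol
Cathode: Cd²⁺ + 2e⁻ → Cd → n(Cd) = 0.8749/2 = 0.4375 mol → 49.2 g
Anode: 2H₂O → O₂ + 4H⁺ + 4e⁻ → n(O₂) = 0.8749/4 = 0.2187 mol → 5.25 L

49.2 g Cd; 5.25 L O₂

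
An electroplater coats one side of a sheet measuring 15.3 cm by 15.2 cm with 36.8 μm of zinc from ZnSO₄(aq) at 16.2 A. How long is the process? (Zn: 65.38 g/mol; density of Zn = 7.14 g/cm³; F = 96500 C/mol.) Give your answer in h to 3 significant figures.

Plated area = 15.3 × 15.2 = 232.6 cm²
Volume = 232.6 × 36.8×10⁻⁴ cm = 0.8560 cm³
m(Zn) = 0.8560 × 7.14 = 6.112 g
n(Zn) = 6.112 / 65.38 = 0.09348 mol; n(e⁻) = 2 × 0.09348 = 0.1870 mol
Q = 0.1870 × 96500 = 18050 C
t = 18050 / 16.2 = 1114 s = 0.309 h

0.309 h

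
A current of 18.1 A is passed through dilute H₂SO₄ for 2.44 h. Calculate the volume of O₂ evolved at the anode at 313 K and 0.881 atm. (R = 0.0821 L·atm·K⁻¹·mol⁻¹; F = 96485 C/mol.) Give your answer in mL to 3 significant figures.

Q = 18.1 A × 8784 s = 1.590×10^5 C
n(e⁻) = 1.590×10^5 / 96485 = 1.648 mol
2H₂O → O₂ + 4H⁺ + 4e⁻, so n(O₂) = 1.648 / 4 = 0.4120 mol
V = nRT/P = 0.4120 × 0.0821 × 313 / 0.881 = 12.02 L
= 12000 mL

12000 mL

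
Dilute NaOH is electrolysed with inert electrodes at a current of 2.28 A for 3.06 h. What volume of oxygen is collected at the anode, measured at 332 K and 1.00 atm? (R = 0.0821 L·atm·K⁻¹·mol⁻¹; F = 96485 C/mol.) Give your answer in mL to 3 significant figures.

1770 mL

Q = It = 2.28 × 11016 = 25120 C
n(e⁻) = 25120 / 96485 = 0.2604 mol
2H₂O → O₂ + 4H⁺ + 4e⁻, so n(O₂) = 0.2604 / 4 = 0.06510 mol
V = nRT/P = 0.06510 × 0.0821 × 332 / 1.00 = 1.774 L
= 1770 mL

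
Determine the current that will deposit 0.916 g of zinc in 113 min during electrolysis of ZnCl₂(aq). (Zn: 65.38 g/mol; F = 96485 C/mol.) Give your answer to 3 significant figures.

n(Zn) = 0.916 / 65.38 = 0.01401 mol
Zn²⁺ + 2e⁻ → Zn, so n(e⁻) = 2 × 0.01401 = 0.02802 mol
Q = 0.02802 × 96485 = 2704 C
I = Q / t = 2704 / 6780 s = 0.399 A

0.399 A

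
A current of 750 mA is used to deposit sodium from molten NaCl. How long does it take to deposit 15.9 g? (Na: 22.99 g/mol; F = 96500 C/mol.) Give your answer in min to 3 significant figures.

n(Na) = 15.9 / 22.99 = 0.6916 mol
Na⁺ + e⁻ → Na, so n(e⁻) = 0.6916 mol
Q = 0.6916 × 96500 = 66740 C
t = Q / I = 66740 / 0.750 = 88990 s = 1480 min

1480 min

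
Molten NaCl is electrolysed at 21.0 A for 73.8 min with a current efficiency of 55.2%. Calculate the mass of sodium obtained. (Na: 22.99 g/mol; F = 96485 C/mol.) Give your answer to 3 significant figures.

Q = 21.0 × 4428 = 92990 C
n(e⁻) = 92990 / 96485 = 0.9638 mol
Na⁺ + e⁻ → Na, so theoretical m(Na) = 0.9638 × 22.99 = 22.16 g
Actual mass = 55.2% × 22.16 = 12.2 g

12.2 g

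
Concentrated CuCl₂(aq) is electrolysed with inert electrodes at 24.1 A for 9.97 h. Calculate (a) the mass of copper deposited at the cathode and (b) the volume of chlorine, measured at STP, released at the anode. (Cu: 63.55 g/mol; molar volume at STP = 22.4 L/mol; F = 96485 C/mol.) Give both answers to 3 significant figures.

Q = 24.1 × 35892 = 8.650×10^5 C; n(e⁻) = 8.650×10^5 / 96485 = 8.965 mol
Cathode: Cu²⁺ + 2e⁻ → Cu → n(Cu) = 8.965/2 = 4.483 mol → 285 g
Anode: 2Cl⁻ → Cl₂ + 2e⁻ → n(Cl₂) = 8.965/2 = 4.483 mol → 100 L

285 g Cu; 100 L Cl₂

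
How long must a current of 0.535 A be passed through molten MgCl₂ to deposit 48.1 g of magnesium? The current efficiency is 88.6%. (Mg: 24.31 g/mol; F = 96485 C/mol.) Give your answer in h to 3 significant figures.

n(Mg) = 48.1 / 24.31 = 1.979 mol
Mg²⁺ + 2e⁻ → Mg, so n(e⁻) = 2 × 1.979 = 3.958 mol
Q = 3.958 × 96485 / 0.886 = 4.310×10^5 C
t = Q / I = 4.310×10^5 / 0.535 = 8.056×10^5 s = 224 h

224 h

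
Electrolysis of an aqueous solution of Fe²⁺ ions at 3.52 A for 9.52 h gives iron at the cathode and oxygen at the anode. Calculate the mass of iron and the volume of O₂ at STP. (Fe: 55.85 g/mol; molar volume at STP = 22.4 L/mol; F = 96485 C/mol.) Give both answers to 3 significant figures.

34.9 g Fe; 7.00 L O₂

Q = 3.52 × 34272 = 1.206×10^5 C; n(e⁻) = 1.206×10^5 / 96485 = 1.250 mol
Cathode: Fe²⁺ + 2e⁻ → Fe → n(Fe) = 1.250/2 = 0.6250 mol → 34.9 g
Anode: 2H₂O → O₂ + 4H⁺ + 4e⁻ → n(O₂) = 1.250/4 = 0.3125 mol → 7.00 L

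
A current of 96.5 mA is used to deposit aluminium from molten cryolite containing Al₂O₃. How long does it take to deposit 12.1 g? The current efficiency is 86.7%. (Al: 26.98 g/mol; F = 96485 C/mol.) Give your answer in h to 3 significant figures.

n(Al) = 12.1 / 26.98 = 0.4485 mol
Al³⁺ + 3e⁻ → Al, so n(e⁻) = 3 × 0.4485 = 1.346 mol
Q = 1.346 × 96485 / 0.867 = 1.498×10^5 C
t = Q / I = 1.498×10^5 / 0.0965 = 1.552×10^6 s = 431 h

431 h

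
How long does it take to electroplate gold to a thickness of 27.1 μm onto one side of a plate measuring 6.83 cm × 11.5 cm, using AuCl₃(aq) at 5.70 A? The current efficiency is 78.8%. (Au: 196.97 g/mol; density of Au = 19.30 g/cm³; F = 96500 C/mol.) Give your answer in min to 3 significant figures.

Plated area = 6.83 × 11.5 = 78.55 cm²
Volume = 78.55 × 27.1×10⁻⁴ cm = 0.2129 cm³
m(Au) = 0.2129 × 19.30 = 4.109 g
n(Au) = 4.109 / 196.97 = 0.02086 mol; n(e⁻) = 3 × 0.02086 = 0.06258 mol
Q = 0.06258 × 96500 / 0.788 = 7664 C
t = 7664 / 5.70 = 1345 s = 22.4 min

22.4 min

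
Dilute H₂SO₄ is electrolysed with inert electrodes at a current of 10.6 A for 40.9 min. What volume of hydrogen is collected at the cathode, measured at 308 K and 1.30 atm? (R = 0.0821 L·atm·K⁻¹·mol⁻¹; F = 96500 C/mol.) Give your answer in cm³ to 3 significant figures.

2620 cm³

Q = 10.6 A × 2454 s = 26010 C
n(e⁻) = Q/F = 26010/96500 = 0.2695 mol
2H⁺ + 2e⁻ → H₂, so n(H₂) = 0.2695 / 2 = 0.1348 mol
V = nRT/P = 0.1348 × 0.0821 × 308 / 1.30 = 2.622 L
= 2620 cm³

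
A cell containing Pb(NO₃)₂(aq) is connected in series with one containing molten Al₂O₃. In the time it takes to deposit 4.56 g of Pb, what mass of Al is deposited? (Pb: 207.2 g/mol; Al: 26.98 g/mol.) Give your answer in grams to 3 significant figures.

n(Pb) = 4.56 / 207.2 = 0.02201 mol
Pb²⁺ + 2e⁻ → Pb, so n(e⁻) = 2 × 0.02201 = 0.04402 mol
The cells are in series, so the same charge (and hence the same n(e⁻) = 0.04402 mol) passes through both.
Al³⁺ + 3e⁻ → Al, so n(Al) = 0.04402 / 3 = 0.01467 mol
m(Al) = 0.01467 × 26.98 = 0.396 g

0.396 g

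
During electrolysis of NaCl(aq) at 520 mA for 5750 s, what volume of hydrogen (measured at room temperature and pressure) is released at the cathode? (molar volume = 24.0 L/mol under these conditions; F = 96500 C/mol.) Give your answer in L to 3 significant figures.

Charge passed = 0.520 × 5750 = 2990 C
Moles of electrons = 2990 / 96500 = 0.03098 mol
2H⁺ + 2e⁻ → H₂, so n(H₂) = 0.03098 / 2 = 0.01549 mol
V = 0.01549 × 24.0 = 0.3718 L

0.372 L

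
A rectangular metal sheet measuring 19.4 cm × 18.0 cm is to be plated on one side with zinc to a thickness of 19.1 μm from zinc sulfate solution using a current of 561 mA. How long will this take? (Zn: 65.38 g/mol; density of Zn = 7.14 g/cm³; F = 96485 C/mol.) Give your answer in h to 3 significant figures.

Plated area = 19.4 × 18.0 = 349.2 cm²
Volume = 349.2 × 19.1×10⁻⁴ cm = 0.6670 cm³
m(Zn) = 0.6670 × 7.14 = 4.762 g
n(Zn) = 4.762 / 65.38 = 0.07284 mol; n(e⁻) = 2 × 0.07284 = 0.1457 mol
Q = 0.1457 × 96485 = 14060 C
t = 14060 / 0.561 = 25060 s = 6.96 h

6.96 h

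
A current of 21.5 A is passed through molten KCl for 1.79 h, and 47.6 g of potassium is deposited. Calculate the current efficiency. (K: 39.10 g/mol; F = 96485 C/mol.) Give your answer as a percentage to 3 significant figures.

84.8%

Q = 21.5 × 6444 = 1.385×10^5 C
n(e⁻) = 1.385×10^5 / 96485 = 1.435 mol
K⁺ + e⁻ → K, so theoretical n(K) = 1.435 mol → 56.11 g
Efficiency = 47.6 / 56.11 = 0.8483 = 84.8%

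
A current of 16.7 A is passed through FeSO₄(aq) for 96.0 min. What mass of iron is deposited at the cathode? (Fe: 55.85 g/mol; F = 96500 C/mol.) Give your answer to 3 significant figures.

27.8 g

Q = 16.7 A × 5760 s = 96190 C
Moles of electrons = 96190 / 96500 = 0.9968 mol
Fe²⁺ + 2e⁻ → Fe, so n(Fe) = 0.9968 / 2 = 0.4984 mol
m = 0.4984 × 55.85 = 27.8 g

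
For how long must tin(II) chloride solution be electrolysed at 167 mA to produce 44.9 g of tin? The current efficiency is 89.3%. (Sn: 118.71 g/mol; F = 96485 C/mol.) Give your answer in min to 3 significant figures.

n(Sn) = 44.9 / 118.71 = 0.3782 mol
Sn²⁺ + 2e⁻ → Sn, so n(e⁻) = 2 × 0.3782 = 0.7564 mol
Q = 0.7564 × 96485 / 0.893 = 81730 C
t = Q / I = 81730 / 0.167 = 4.894×10^5 s = 8160 min

8160 min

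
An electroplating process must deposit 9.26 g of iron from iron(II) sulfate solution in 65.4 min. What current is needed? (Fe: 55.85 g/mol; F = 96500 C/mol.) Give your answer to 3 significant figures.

8.15 A

n(Fe) = 9.26 / 55.85 = 0.1658 mol
Fe²⁺ + 2e⁻ → Fe, so n(e⁻) = 2 × 0.1658 = 0.3316 mol
Q = 0.3316 × 96500 = 32000 C
I = Q / t = 32000 / 3924 s = 8.15 A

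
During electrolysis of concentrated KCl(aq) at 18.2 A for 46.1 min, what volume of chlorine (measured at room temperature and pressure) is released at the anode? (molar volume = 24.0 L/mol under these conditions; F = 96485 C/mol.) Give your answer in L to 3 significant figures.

6.26 L

Q = 18.2 A × 2766 s = 50340 C
n(e⁻) = Q/F = 50340/96485 = 0.5217 mol
2Cl⁻ → Cl₂ + 2e⁻, so n(Cl₂) = 0.5217 / 2 = 0.2609 mol
V = 0.2609 × 24.0 = 6.262 L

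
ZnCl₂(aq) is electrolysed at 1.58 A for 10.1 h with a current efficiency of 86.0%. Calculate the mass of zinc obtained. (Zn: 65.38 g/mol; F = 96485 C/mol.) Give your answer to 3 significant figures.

Q = 1.58 × 36360 = 57450 C
n(e⁻) = 57450 / 96485 = 0.5954 mol
Zn²⁺ + 2e⁻ → Zn, so theoretical m(Zn) = 0.2977 × 65.38 = 19.46 g
Actual mass = 86.0% × 19.46 = 16.7 g

16.7 g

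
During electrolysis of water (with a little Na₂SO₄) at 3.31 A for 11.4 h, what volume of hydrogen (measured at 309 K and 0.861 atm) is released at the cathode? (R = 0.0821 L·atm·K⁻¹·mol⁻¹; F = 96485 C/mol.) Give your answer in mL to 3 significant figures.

20700 mL

Q = It = 3.31 × 41040 = 1.358×10^5 C
n(e⁻) = 1.358×10^5 / 96485 = 1.407 mol
2H⁺ + 2e⁻ → H₂, so n(H₂) = 1.407 / 2 = 0.7035 mol
V = nRT/P = 0.7035 × 0.0821 × 309 / 0.861 = 20.73 L
= 20700 mL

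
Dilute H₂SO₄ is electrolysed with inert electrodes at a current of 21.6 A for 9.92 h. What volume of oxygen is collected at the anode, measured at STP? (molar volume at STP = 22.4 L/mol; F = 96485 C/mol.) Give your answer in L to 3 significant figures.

Charge passed = 21.6 × 35712 = 7.714×10^5 C
Moles of electrons = 7.714×10^5 / 96485 = 7.995 mol
2H₂O → O₂ + 4H⁺ + 4e⁻, so n(O₂) = 7.995 / 4 = 1.999 mol
V = 1.999 × 22.4 = 44.78 L

44.8 L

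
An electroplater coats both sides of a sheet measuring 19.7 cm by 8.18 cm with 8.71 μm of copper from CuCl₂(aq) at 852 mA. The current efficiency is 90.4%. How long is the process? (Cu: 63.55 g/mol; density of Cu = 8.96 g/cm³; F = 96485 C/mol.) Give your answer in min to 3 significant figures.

165 min

Plated area = 2 × 19.7 × 8.18 = 322.3 cm²
Volume = 322.3 × 8.71×10⁻⁴ cm = 0.2807 cm³
m(Cu) = 0.2807 × 8.96 = 2.515 g
n(Cu) = 2.515 / 63.55 = 0.03958 mol; n(e⁻) = 2 × 0.03958 = 0.07916 mol
Q = 0.07916 × 96485 / 0.904 = 8449 C
t = 8449 / 0.852 = 9917 s = 165 min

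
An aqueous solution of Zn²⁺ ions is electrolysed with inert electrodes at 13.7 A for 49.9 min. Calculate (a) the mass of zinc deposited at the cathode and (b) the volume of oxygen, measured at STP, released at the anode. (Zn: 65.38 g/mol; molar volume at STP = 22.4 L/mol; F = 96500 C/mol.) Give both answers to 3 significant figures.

Q = 13.7 × 2994 = 41020 C; n(e⁻) = 41020 / 96500 = 0.4251 mol
Cathode: Zn²⁺ + 2e⁻ → Zn → n(Zn) = 0.4251/2 = 0.2126 mol → 13.9 g
Anode: 2H₂O → O₂ + 4H⁺ + 4e⁻ → n(O₂) = 0.4251/4 = 0.1063 mol → 2.38 L

13.9 g Zn; 2.38 L O₂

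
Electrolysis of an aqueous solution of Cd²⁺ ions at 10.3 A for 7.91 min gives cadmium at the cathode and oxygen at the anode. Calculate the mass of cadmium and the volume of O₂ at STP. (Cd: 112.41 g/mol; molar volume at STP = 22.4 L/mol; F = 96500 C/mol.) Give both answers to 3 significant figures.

2.85 g Cd; 0.284 L O₂

Q = 10.3 × 474.6 = 4888 C; n(e⁻) = 4888 / 96500 = 0.05065 mol
Cathode: Cd²⁺ + 2e⁻ → Cd → n(Cd) = 0.05065/2 = 0.02533 mol → 2.85 g
Anode: 2H₂O → O₂ + 4H⁺ + 4e⁻ → n(O₂) = 0.05065/4 = 0.01266 mol → 0.284 L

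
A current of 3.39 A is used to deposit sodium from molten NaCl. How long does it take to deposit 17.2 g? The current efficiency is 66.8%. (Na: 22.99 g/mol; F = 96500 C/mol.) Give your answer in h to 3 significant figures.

8.86 h

n(Na) = 17.2 / 22.99 = 0.7482 mol
Na⁺ + e⁻ → Na, so n(e⁻) = 0.7482 mol
Q = 0.7482 × 96500 / 0.668 = 1.081×10^5 C
t = Q / I = 1.081×10^5 / 3.39 = 31890 s = 8.86 h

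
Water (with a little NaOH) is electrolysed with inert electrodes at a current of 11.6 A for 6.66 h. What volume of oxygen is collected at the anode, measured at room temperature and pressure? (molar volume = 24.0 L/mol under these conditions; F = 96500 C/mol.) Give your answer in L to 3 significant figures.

17.3 L

Q = 11.6 A × 23976 s = 2.781×10^5 C
n(e⁻) = Q/F = 2.781×10^5/96500 = 2.882 mol
2H₂O → O₂ + 4H⁺ + 4e⁻, so n(O₂) = 2.882 / 4 = 0.7205 mol
V = 0.7205 × 24.0 = 17.29 L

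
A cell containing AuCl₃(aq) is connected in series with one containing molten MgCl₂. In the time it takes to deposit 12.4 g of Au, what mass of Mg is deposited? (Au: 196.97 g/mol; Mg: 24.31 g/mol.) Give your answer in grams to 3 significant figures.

2.30 g

n(Au) = 12.4 / 196.97 = 0.06295 mol
Au³⁺ + 3e⁻ → Au, so n(e⁻) = 3 × 0.06295 = 0.1889 mol
Same current for the same time ⇒ same n(e⁻) = 0.1889 mol in both cells.
Mg²⁺ + 2e⁻ → Mg, so n(Mg) = 0.1889 / 2 = 0.09445 mol
m(Mg) = 0.09445 × 24.31 = 2.30 g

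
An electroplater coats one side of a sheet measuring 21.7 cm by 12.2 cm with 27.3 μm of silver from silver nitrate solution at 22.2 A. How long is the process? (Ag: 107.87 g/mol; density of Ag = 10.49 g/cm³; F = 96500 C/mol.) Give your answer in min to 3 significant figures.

5.09 min

Plated area = 21.7 × 12.2 = 264.7 cm²
Volume = 264.7 × 27.3×10⁻⁴ cm = 0.7226 cm³
m(Ag) = 0.7226 × 10.49 = 7.580 g
n(Ag) = 7.580 / 107.87 = 0.07027 mol; n(e⁻) = 0.07027 mol
Q = 0.07027 × 96500 = 6781 C
t = 6781 / 22.2 = 305.5 s = 5.09 min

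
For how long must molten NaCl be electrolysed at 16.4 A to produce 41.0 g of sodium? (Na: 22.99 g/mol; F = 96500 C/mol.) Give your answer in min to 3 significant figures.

175 min

n(Na) = 41.0 / 22.99 = 1.783 mol
Na⁺ + e⁻ → Na, so n(e⁻) = 1.783 mol
Q = 1.783 × 96500 = 1.721×10^5 C
t = Q / I = 1.721×10^5 / 16.4 = 10490 s = 175 min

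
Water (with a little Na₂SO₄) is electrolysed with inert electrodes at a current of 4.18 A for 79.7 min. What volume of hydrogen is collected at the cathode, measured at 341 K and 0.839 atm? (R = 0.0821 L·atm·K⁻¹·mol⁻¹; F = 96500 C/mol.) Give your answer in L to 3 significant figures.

3.46 L

Charge passed = 4.18 × 4782 = 19990 C
n(e⁻) = 19990 / 96500 = 0.2072 mol
2H⁺ + 2e⁻ → H₂, so n(H₂) = 0.2072 / 2 = 0.1036 mol
V = nRT/P = 0.1036 × 0.0821 × 341 / 0.839 = 3.457 L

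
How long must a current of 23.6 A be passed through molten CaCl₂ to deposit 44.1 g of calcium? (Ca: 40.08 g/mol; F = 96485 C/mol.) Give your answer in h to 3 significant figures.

n(Ca) = 44.1 / 40.08 = 1.100 mol
Ca²⁺ + 2e⁻ → Ca, so n(e⁻) = 2 × 1.100 = 2.200 mol
Q = 2.200 × 96485 = 2.123×10^5 C
t = Q / I = 2.123×10^5 / 23.6 = 8996 s = 2.50 h

2.50 h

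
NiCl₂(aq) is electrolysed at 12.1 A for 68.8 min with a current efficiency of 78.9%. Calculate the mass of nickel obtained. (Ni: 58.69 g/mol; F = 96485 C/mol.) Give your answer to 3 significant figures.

12.0 g

Q = 12.1 × 4128 = 49950 C
n(e⁻) = 49950 / 96485 = 0.5177 mol
Ni²⁺ + 2e⁻ → Ni, so theoretical m(Ni) = 0.2589 × 58.69 = 15.19 g
Actual mass = 78.9% × 15.19 = 12.0 g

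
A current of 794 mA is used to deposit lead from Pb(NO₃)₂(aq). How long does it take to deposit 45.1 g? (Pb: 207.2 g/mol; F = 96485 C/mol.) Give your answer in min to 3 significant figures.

n(Pb) = 45.1 / 207.2 = 0.2177 mol
Pb²⁺ + 2e⁻ → Pb, so n(e⁻) = 2 × 0.2177 = 0.4354 mol
Q = 0.4354 × 96485 = 42010 C
t = Q / I = 42010 / 0.794 = 52910 s = 882 min

882 min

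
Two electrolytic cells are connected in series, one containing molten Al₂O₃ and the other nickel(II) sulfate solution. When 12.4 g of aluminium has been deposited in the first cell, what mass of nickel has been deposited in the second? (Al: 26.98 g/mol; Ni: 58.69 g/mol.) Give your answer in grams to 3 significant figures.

n(Al) = 12.4 / 26.98 = 0.4596 mol
Al³⁺ + 3e⁻ → Al, so n(e⁻) = 3 × 0.4596 = 1.379 mol
Since the cells are in series, n(e⁻) in the Ni cell is also 1.379 mol.
Ni²⁺ + 2e⁻ → Ni, so n(Ni) = 1.379 / 2 = 0.6895 mol
m(Ni) = 0.6895 × 58.69 = 40.5 g

40.5 g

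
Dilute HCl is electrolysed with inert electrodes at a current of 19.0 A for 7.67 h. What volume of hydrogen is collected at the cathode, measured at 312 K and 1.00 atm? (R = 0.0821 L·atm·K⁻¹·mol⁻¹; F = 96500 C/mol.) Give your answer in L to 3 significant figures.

Charge passed = 19.0 × 27612 = 5.246×10^5 C
Moles of electrons = 5.246×10^5 / 96500 = 5.436 mol
2H⁺ + 2e⁻ → H₂, so n(H₂) = 5.436 / 2 = 2.718 mol
V = nRT/P = 2.718 × 0.0821 × 312 / 1.00 = 69.62 L

69.6 L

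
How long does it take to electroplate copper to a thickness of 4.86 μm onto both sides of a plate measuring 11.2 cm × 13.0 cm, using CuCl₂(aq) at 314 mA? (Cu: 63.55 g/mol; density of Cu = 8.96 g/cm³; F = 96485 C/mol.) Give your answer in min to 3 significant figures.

Plated area = 2 × 11.2 × 13.0 = 291.2 cm²
Volume = 291.2 × 4.86×10⁻⁴ cm = 0.1415 cm³
m(Cu) = 0.1415 × 8.96 = 1.268 g
n(Cu) = 1.268 / 63.55 = 0.01995 mol; n(e⁻) = 2 × 0.01995 = 0.03990 mol
Q = 0.03990 × 96485 = 3850 C
t = 3850 / 0.314 = 12260 s = 204 min

204 min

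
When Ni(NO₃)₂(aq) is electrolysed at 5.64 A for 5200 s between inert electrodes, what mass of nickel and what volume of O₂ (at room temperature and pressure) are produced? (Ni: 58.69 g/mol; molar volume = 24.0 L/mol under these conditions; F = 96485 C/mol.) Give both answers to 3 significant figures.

8.92 g Ni; 1.82 L O₂

Q = 5.64 × 5200 = 29330 C; n(e⁻) = 29330 / 96485 = 0.3040 mol
Cathode: Ni²⁺ + 2e⁻ → Ni → n(Ni) = 0.3040/2 = 0.1520 mol → 8.92 g
Anode: 2H₂O → O₂ + 4H⁺ + 4e⁻ → n(O₂) = 0.3040/4 = 0.07600 mol → 1.82 L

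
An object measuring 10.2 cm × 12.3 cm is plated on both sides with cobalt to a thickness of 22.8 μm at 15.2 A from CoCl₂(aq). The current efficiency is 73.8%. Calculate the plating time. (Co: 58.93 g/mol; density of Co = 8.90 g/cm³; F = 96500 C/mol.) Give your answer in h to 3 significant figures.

Plated area = 2 × 10.2 × 12.3 = 250.9 cm²
Volume = 250.9 × 22.8×10⁻⁴ cm = 0.5721 cm³
m(Co) = 0.5721 × 8.90 = 5.092 g
n(Co) = 5.092 / 58.93 = 0.08641 mol; n(e⁻) = 2 × 0.08641 = 0.1728 mol
Q = 0.1728 × 96500 / 0.738 = 22600 C
t = 22600 / 15.2 = 1487 s = 0.413 h

0.413 h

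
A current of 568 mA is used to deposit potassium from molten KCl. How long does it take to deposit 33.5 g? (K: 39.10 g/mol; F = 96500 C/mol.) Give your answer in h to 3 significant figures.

40.4 h

n(K) = 33.5 / 39.10 = 0.8568 mol
K⁺ + e⁻ → K, so n(e⁻) = 0.8568 mol
Q = 0.8568 × 96500 = 82680 C
t = Q / I = 82680 / 0.568 = 1.456×10^5 s = 40.4 h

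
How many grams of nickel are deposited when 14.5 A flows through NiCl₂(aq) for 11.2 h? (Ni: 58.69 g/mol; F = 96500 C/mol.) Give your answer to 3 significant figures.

178 g

Q = It = 14.5 × 40320 = 5.846×10^5 C
n(e⁻) = 5.846×10^5 / 96500 = 6.058 mol
Ni²⁺ + 2e⁻ → Ni, so n(Ni) = 6.058 / 2 = 3.029 mol
m = 3.029 × 58.69 = 178 g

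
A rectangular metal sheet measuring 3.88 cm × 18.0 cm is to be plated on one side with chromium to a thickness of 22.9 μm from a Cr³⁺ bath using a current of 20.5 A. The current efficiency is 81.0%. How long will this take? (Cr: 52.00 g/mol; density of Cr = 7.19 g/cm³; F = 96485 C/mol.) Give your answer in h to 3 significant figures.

0.107 h

Plated area = 3.88 × 18.0 = 69.84 cm²
Volume = 69.84 × 22.9×10⁻⁴ cm = 0.1599 cm³
m(Cr) = 0.1599 × 7.19 = 1.150 g
n(Cr) = 1.150 / 52.00 = 0.02212 mol; n(e⁻) = 3 × 0.02212 = 0.06636 mol
Q = 0.06636 × 96485 / 0.810 = 7905 C
t = 7905 / 20.5 = 385.6 s = 0.107 h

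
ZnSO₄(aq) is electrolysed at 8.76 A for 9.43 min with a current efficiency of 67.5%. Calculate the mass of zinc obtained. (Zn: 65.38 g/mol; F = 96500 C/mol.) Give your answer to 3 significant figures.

Q = 8.76 × 565.8 = 4956 C
n(e⁻) = 4956 / 96500 = 0.05136 mol
Zn²⁺ + 2e⁻ → Zn, so theoretical m(Zn) = 0.02568 × 65.38 = 1.679 g
Actual mass = 67.5% × 1.679 = 1.13 g

1.13 g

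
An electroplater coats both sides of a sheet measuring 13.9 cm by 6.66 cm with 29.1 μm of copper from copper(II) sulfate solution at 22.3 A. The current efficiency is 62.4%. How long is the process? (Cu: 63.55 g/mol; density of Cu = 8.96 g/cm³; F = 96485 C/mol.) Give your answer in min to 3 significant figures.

17.6 min

Plated area = 2 × 13.9 × 6.66 = 185.1 cm²
Volume = 185.1 × 29.1×10⁻⁴ cm = 0.5386 cm³
m(Cu) = 0.5386 × 8.96 = 4.826 g
n(Cu) = 4.826 / 63.55 = 0.07594 mol; n(e⁻) = 2 × 0.07594 = 0.1519 mol
Q = 0.1519 × 96485 / 0.624 = 23490 C
t = 23490 / 22.3 = 1053 s = 17.6 min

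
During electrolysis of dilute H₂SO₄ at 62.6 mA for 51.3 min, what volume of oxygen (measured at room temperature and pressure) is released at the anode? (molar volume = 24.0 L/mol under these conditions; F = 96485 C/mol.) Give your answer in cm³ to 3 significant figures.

12.0 cm³

Q = It = 0.0626 × 3078 = 192.7 C
Moles of electrons = 192.7 / 96485 = 0.001997 mol
2H₂O → O₂ + 4H⁺ + 4e⁻, so n(O₂) = 0.001997 / 4 = 4.993×10^-4 mol
V = 4.993×10^-4 × 24.0 = 0.01198 L
= 12.0 cm³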